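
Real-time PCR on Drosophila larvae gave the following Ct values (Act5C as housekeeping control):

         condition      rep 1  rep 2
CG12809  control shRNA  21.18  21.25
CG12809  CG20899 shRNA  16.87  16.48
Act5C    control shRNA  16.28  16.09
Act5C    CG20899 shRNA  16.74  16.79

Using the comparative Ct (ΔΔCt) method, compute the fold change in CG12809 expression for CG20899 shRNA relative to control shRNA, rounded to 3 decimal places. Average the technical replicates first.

Mean Ct: CG12809 control shRNA 21.215; CG12809 CG20899 shRNA 16.675; Act5C control shRNA 16.185; Act5C CG20899 shRNA 16.765
ΔCt(control shRNA) = 21.215 − 16.185 = 5.030
ΔCt(CG20899 shRNA) = 16.675 − 16.765 = -0.090
ΔΔCt = -0.090 − 5.030 = -5.120
Fold change = 2^(−(-5.120)) = 2^5.120 = 34.7755

34.776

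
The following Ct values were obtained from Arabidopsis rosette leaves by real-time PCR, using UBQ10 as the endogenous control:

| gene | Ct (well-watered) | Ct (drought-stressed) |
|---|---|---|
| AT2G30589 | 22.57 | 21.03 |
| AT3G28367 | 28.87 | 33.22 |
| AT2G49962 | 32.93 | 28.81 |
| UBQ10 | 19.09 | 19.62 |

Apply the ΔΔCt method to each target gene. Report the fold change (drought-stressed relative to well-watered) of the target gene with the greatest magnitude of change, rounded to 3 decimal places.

AT2G30589: ΔΔCt = (21.03−19.62) − (22.57−19.09) = 1.41 − 3.48 = -2.07; fold change = 2^2.07 = 4.199
AT3G28367: ΔΔCt = (33.22−19.62) − (28.87−19.09) = 13.60 − 9.78 = 3.82; fold change = 2^-3.82 = 0.071
AT2G49962: ΔΔCt = (28.81−19.62) − (32.93−19.09) = 9.19 − 13.84 = -4.65; fold change = 2^4.65 = 25.107
AT2G49962 has the largest |ΔΔCt| = 4.65.

25.107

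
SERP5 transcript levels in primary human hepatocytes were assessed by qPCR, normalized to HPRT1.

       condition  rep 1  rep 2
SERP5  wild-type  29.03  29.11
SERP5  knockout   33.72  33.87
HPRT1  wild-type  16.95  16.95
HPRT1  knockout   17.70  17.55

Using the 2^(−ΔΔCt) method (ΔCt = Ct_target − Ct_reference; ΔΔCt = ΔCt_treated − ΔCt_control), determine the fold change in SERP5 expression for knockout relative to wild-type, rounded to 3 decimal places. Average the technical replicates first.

0.060

Mean Ct: SERP5 wild-type 29.070; SERP5 knockout 33.795; HPRT1 wild-type 16.950; HPRT1 knockout 17.625
ΔCt(wild-type) = 29.070 − 16.950 = 12.120
ΔCt(knockout) = 33.795 − 17.625 = 16.170
ΔΔCt = 16.170 − 12.120 = 4.050
Fold change = 2^(−4.050) = 0.0604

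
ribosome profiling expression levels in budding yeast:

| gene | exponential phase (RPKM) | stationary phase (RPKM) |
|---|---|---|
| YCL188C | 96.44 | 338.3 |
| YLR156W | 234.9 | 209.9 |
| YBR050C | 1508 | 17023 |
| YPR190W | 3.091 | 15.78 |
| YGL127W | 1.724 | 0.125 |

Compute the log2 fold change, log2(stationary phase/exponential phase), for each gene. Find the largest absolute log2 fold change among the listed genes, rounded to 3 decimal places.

log2(338.3/96.44) = 1.811  (YCL188C)
log2(209.9/234.9) = -0.162  (YLR156W)
log2(17023/1508) = 3.497  (YBR050C)
log2(15.78/3.091) = 2.352  (YPR190W)
log2(0.125/1.724) = -3.786  (YGL127W)
The largest magnitude belongs to YGL127W.

3.786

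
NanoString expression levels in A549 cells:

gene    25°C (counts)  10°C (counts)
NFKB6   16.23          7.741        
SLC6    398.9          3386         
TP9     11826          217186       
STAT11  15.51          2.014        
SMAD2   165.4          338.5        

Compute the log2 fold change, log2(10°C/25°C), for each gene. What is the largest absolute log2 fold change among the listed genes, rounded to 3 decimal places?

log2(7.741/16.23) = -1.068  (NFKB6)
log2(3386/398.9) = 3.085  (SLC6)
log2(217186/11826) = 4.199  (TP9)
log2(2.014/15.51) = -2.945  (STAT11)
log2(338.5/165.4) = 1.033  (SMAD2)
The largest magnitude belongs to TP9.

4.199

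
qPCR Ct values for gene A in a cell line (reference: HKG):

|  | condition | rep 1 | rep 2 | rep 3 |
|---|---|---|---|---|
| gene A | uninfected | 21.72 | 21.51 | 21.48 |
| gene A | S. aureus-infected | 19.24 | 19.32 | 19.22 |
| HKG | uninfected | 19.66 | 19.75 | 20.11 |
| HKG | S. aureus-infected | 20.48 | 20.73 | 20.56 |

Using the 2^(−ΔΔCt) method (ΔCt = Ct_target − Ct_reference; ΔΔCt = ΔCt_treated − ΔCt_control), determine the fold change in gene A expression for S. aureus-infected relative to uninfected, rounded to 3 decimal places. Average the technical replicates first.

Mean Ct: gene A uninfected 21.570; gene A S. aureus-infected 19.260; HKG uninfected 19.840; HKG S. aureus-infected 20.590
ΔCt(uninfected) = 21.570 − 19.840 = 1.730
ΔCt(S. aureus-infected) = 19.260 − 20.590 = -1.330
ΔΔCt = -1.330 − 1.730 = -3.060
Fold change = 2^(−(-3.060)) = 2^3.060 = 8.3397

8.340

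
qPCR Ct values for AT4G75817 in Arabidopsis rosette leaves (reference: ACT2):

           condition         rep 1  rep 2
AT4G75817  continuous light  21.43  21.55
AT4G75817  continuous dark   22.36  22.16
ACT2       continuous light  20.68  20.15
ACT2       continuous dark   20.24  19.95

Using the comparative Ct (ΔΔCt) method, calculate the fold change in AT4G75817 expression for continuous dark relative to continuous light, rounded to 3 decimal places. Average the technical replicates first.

0.470

Mean Ct: AT4G75817 continuous light 21.490; AT4G75817 continuous dark 22.260; ACT2 continuous light 20.415; ACT2 continuous dark 20.095
ΔCt(continuous light) = 21.490 − 20.415 = 1.075
ΔCt(continuous dark) = 22.260 − 20.095 = 2.165
ΔΔCt = 2.165 − 1.075 = 1.090
Fold change = 2^(−1.090) = 0.4698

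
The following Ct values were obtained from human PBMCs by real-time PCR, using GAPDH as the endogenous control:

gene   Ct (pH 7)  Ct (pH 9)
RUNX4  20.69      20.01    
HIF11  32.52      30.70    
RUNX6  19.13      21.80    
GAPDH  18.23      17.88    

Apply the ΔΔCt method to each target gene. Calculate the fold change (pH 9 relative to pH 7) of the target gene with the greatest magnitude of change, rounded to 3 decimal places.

0.123

RUNX4: ΔΔCt = (20.01−17.88) − (20.69−18.23) = 2.13 − 2.46 = -0.33; fold change = 2^0.33 = 1.257
HIF11: ΔΔCt = (30.70−17.88) − (32.52−18.23) = 12.82 − 14.29 = -1.47; fold change = 2^1.47 = 2.770
RUNX6: ΔΔCt = (21.80−17.88) − (19.13−18.23) = 3.92 − 0.90 = 3.02; fold change = 2^-3.02 = 0.123
RUNX6 has the largest |ΔΔCt| = 3.02.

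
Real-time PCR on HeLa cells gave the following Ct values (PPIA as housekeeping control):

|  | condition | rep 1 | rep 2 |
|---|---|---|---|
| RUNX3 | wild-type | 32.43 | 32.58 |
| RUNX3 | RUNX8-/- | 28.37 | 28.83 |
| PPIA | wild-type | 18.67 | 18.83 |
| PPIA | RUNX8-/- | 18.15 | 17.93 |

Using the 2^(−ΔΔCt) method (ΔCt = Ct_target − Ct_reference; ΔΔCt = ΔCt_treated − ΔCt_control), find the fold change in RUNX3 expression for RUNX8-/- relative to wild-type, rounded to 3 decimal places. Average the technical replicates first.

Mean Ct: RUNX3 wild-type 32.505; RUNX3 RUNX8-/- 28.600; PPIA wild-type 18.750; PPIA RUNX8-/- 18.040
ΔCt(wild-type) = 32.505 − 18.750 = 13.755
ΔCt(RUNX8-/-) = 28.600 − 18.040 = 10.560
ΔΔCt = 10.560 − 13.755 = -3.195
Fold change = 2^(−(-3.195)) = 2^3.195 = 9.1578

9.158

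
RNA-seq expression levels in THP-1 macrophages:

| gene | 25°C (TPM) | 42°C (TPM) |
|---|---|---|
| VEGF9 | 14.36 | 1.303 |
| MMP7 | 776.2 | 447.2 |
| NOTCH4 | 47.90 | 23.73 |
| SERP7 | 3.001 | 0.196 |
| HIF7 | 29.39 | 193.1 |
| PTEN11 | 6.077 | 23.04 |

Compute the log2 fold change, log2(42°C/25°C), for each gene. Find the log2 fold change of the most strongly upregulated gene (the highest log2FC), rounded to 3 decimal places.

log2(1.303/14.36) = -3.462  (VEGF9)
log2(447.2/776.2) = -0.796  (MMP7)
log2(23.73/47.90) = -1.013  (NOTCH4)
log2(0.196/3.001) = -3.937  (SERP7)
log2(193.1/29.39) = 2.716  (HIF7)
log2(23.04/6.077) = 1.923  (PTEN11)
HIF7 is most strongly upregulated.

2.716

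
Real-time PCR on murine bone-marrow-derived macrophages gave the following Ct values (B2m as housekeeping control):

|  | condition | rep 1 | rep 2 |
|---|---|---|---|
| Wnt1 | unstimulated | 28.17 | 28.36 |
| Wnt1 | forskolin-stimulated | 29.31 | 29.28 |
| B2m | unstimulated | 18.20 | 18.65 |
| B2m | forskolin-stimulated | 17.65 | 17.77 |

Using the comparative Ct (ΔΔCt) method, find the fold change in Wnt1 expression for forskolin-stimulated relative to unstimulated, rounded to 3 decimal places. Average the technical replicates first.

Mean Ct: Wnt1 unstimulated 28.265; Wnt1 forskolin-stimulated 29.295; B2m unstimulated 18.425; B2m forskolin-stimulated 17.710
ΔCt(unstimulated) = 28.265 − 18.425 = 9.840
ΔCt(forskolin-stimulated) = 29.295 − 17.710 = 11.585
ΔΔCt = 11.585 − 9.840 = 1.745
Fold change = 2^(−1.745) = 0.2983

0.298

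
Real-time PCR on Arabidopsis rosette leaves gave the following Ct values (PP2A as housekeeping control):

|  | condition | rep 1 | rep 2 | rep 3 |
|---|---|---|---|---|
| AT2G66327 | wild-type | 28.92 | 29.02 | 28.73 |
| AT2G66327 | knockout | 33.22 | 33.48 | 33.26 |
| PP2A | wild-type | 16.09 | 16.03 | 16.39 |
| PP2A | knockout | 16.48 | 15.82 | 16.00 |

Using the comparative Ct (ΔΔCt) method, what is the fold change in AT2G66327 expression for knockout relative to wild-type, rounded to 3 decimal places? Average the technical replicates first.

Mean Ct: AT2G66327 wild-type 28.890; AT2G66327 knockout 33.320; PP2A wild-type 16.170; PP2A knockout 16.100
ΔCt(wild-type) = 28.890 − 16.170 = 12.720
ΔCt(knockout) = 33.320 − 16.100 = 17.220
ΔΔCt = 17.220 − 12.720 = 4.500
Fold change = 2^(−4.500) = 0.0442

0.044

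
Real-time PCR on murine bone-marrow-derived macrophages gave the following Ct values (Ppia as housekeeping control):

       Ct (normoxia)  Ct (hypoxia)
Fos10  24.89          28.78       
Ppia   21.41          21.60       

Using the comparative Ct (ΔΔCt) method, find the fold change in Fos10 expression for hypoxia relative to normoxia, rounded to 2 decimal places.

0.08

ΔCt(normoxia) = 24.890 − 21.410 = 3.480
ΔCt(hypoxia) = 28.780 − 21.600 = 7.180
ΔΔCt = 7.180 − 3.480 = 3.700
Fold change = 2^(−3.700) = 0.077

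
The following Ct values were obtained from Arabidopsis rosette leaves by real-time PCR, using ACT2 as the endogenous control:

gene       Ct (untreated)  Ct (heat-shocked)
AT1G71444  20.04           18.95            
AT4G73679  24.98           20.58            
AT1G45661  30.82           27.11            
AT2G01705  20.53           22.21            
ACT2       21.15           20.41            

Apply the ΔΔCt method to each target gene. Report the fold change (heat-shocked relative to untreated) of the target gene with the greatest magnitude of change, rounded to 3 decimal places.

AT1G71444: ΔΔCt = (18.95−20.41) − (20.04−21.15) = -1.46 − (-1.11) = -0.35; fold change = 2^0.35 = 1.275
AT4G73679: ΔΔCt = (20.58−20.41) − (24.98−21.15) = 0.17 − 3.83 = -3.66; fold change = 2^3.66 = 12.641
AT1G45661: ΔΔCt = (27.11−20.41) − (30.82−21.15) = 6.70 − 9.67 = -2.97; fold change = 2^2.97 = 7.835
AT2G01705: ΔΔCt = (22.21−20.41) − (20.53−21.15) = 1.80 − (-0.62) = 2.42; fold change = 2^-2.42 = 0.187
AT4G73679 has the largest |ΔΔCt| = 3.66.

12.641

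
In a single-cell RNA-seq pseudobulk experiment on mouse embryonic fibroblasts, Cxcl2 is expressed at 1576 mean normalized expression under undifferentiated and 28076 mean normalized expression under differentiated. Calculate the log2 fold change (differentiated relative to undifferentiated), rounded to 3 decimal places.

Fold change = 28076 / 1576 = 17.8147
log2(17.8147) = 4.1550

4.155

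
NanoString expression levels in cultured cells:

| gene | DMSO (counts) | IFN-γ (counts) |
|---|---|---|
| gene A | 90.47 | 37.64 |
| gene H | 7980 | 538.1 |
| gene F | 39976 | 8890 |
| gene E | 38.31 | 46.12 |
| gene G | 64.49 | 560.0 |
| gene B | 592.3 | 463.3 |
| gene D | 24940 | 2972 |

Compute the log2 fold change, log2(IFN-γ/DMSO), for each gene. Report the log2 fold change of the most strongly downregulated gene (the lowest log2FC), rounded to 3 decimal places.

-3.890

log2(37.64/90.47) = -1.265  (gene A)
log2(538.1/7980) = -3.890  (gene H)
log2(8890/39976) = -2.169  (gene F)
log2(46.12/38.31) = 0.268  (gene E)
log2(560.0/64.49) = 3.118  (gene G)
log2(463.3/592.3) = -0.354  (gene B)
log2(2972/24940) = -3.069  (gene D)
gene H is most strongly downregulated.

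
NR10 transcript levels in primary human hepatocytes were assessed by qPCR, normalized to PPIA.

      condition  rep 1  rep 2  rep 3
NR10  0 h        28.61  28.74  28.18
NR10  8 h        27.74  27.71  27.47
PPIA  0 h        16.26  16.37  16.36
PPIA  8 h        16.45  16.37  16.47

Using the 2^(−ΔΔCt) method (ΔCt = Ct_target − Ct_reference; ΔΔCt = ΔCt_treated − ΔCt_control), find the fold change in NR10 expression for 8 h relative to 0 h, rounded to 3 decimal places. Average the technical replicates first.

1.959

Mean Ct: NR10 0 h 28.510; NR10 8 h 27.640; PPIA 0 h 16.330; PPIA 8 h 16.430
ΔCt(0 h) = 28.510 − 16.330 = 12.180
ΔCt(8 h) = 27.640 − 16.430 = 11.210
ΔΔCt = 11.210 − 12.180 = -0.970
Fold change = 2^(−(-0.970)) = 2^0.970 = 1.9588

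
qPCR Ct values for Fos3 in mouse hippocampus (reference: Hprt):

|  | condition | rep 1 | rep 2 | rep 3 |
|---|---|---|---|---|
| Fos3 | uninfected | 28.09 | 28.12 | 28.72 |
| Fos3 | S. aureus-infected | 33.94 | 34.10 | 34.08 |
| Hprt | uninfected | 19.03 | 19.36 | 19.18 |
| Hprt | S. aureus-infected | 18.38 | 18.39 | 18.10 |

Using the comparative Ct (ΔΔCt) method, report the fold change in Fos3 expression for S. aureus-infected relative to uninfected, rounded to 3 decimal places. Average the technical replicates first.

Mean Ct: Fos3 uninfected 28.310; Fos3 S. aureus-infected 34.040; Hprt uninfected 19.190; Hprt S. aureus-infected 18.290
ΔCt(uninfected) = 28.310 − 19.190 = 9.120
ΔCt(S. aureus-infected) = 34.040 − 18.290 = 15.750
ΔΔCt = 15.750 − 9.120 = 6.630
Fold change = 2^(−6.630) = 0.0101

0.010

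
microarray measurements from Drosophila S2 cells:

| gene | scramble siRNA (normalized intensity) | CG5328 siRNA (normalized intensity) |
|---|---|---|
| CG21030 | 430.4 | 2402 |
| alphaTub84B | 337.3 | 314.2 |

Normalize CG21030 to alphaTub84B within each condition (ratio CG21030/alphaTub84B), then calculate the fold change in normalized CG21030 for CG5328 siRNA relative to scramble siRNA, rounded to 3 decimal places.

CG21030/alphaTub84B (scramble siRNA) = 430.4 / 337.3 = 1.276
CG21030/alphaTub84B (CG5328 siRNA) = 2402 / 314.2 = 7.6448
Fold change = 7.6448 / 1.276 = 5.9912

5.991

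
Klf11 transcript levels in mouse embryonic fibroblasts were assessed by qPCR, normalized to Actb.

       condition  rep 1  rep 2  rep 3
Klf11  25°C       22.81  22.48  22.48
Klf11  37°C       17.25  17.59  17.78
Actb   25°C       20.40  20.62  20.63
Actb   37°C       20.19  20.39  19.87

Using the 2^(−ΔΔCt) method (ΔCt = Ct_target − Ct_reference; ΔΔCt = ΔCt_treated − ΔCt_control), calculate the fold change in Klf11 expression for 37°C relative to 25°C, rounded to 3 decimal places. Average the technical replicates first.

25.107

Mean Ct: Klf11 25°C 22.590; Klf11 37°C 17.540; Actb 25°C 20.550; Actb 37°C 20.150
ΔCt(25°C) = 22.590 − 20.550 = 2.040
ΔCt(37°C) = 17.540 − 20.150 = -2.610
ΔΔCt = -2.610 − 2.040 = -4.650
Fold change = 2^(−(-4.650)) = 2^4.650 = 25.1067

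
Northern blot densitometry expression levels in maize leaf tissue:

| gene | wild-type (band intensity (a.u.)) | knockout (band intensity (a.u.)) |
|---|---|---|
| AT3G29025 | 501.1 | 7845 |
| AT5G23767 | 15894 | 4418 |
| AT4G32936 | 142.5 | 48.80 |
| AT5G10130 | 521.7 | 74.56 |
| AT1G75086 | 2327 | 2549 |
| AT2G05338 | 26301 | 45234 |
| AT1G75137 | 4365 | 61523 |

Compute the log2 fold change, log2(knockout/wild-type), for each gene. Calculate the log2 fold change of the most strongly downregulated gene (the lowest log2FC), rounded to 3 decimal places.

log2(7845/501.1) = 3.969  (AT3G29025)
log2(4418/15894) = -1.847  (AT5G23767)
log2(48.80/142.5) = -1.546  (AT4G32936)
log2(74.56/521.7) = -2.807  (AT5G10130)
log2(2549/2327) = 0.131  (AT1G75086)
log2(45234/26301) = 0.782  (AT2G05338)
log2(61523/4365) = 3.817  (AT1G75137)
AT5G10130 is most strongly downregulated.

-2.807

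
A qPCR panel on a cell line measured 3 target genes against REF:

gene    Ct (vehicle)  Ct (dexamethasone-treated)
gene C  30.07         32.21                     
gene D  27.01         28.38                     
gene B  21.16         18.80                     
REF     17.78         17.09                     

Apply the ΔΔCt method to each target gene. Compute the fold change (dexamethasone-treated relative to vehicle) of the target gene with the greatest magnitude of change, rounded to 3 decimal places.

gene C: ΔΔCt = (32.21−17.09) − (30.07−17.78) = 15.12 − 12.29 = 2.83; fold change = 2^-2.83 = 0.141
gene D: ΔΔCt = (28.38−17.09) − (27.01−17.78) = 11.29 − 9.23 = 2.06; fold change = 2^-2.06 = 0.240
gene B: ΔΔCt = (18.80−17.09) − (21.16−17.78) = 1.71 − 3.38 = -1.67; fold change = 2^1.67 = 3.182
gene C has the largest |ΔΔCt| = 2.83.

0.141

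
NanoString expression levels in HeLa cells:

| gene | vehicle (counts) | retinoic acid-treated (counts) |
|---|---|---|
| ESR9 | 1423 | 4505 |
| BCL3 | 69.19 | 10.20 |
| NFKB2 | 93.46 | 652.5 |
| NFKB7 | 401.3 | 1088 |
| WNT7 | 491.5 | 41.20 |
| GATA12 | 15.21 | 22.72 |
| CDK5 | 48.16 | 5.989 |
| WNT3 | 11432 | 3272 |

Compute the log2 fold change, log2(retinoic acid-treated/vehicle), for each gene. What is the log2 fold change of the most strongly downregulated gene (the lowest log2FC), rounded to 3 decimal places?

log2(4505/1423) = 1.663  (ESR9)
log2(10.20/69.19) = -2.762  (BCL3)
log2(652.5/93.46) = 2.804  (NFKB2)
log2(1088/401.3) = 1.439  (NFKB7)
log2(41.20/491.5) = -3.576  (WNT7)
log2(22.72/15.21) = 0.579  (GATA12)
log2(5.989/48.16) = -3.007  (CDK5)
log2(3272/11432) = -1.805  (WNT3)
WNT7 is most strongly downregulated.

-3.576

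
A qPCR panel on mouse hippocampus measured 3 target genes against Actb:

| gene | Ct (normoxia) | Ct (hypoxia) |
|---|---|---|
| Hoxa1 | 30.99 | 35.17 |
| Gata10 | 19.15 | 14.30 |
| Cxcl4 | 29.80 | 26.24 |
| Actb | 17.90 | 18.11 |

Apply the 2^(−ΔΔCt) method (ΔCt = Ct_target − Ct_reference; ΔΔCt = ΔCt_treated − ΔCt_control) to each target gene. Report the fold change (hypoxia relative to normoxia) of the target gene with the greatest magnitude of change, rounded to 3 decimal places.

Hoxa1: ΔΔCt = (35.17−18.11) − (30.99−17.90) = 17.06 − 13.09 = 3.97; fold change = 2^-3.97 = 0.064
Gata10: ΔΔCt = (14.30−18.11) − (19.15−17.90) = -3.81 − 1.25 = -5.06; fold change = 2^5.06 = 33.359
Cxcl4: ΔΔCt = (26.24−18.11) − (29.80−17.90) = 8.13 − 11.90 = -3.77; fold change = 2^3.77 = 13.642
Gata10 has the largest |ΔΔCt| = 5.06.

33.359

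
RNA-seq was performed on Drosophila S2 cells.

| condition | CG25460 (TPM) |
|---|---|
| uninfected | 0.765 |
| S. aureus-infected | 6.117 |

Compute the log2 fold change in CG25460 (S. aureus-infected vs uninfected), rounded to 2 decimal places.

3.00

Fold change = 6.117 / 0.765 = 7.9961
log2(7.9961) = 2.999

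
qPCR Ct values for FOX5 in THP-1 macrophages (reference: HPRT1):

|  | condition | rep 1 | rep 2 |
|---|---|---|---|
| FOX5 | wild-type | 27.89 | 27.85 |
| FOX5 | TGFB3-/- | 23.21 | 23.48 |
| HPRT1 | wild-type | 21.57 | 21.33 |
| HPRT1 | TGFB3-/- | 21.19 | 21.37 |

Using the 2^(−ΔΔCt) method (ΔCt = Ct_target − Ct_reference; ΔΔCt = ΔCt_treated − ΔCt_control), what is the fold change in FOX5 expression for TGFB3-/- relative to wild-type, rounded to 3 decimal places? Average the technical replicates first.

Mean Ct: FOX5 wild-type 27.870; FOX5 TGFB3-/- 23.345; HPRT1 wild-type 21.450; HPRT1 TGFB3-/- 21.280
ΔCt(wild-type) = 27.870 − 21.450 = 6.420
ΔCt(TGFB3-/-) = 23.345 − 21.280 = 2.065
ΔΔCt = 2.065 − 6.420 = -4.355
Fold change = 2^(−(-4.355)) = 2^4.355 = 20.4638

20.464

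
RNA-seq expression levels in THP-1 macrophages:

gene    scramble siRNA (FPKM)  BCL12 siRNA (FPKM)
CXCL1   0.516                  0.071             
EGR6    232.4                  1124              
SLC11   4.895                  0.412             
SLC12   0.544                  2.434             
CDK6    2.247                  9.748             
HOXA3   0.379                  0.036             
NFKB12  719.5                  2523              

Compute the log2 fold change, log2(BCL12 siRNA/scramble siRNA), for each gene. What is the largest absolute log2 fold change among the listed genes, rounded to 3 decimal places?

3.571

log2(0.071/0.516) = -2.861  (CXCL1)
log2(1124/232.4) = 2.274  (EGR6)
log2(0.412/4.895) = -3.571  (SLC11)
log2(2.434/0.544) = 2.162  (SLC12)
log2(9.748/2.247) = 2.117  (CDK6)
log2(0.036/0.379) = -3.396  (HOXA3)
log2(2523/719.5) = 1.810  (NFKB12)
The largest magnitude belongs to SLC11.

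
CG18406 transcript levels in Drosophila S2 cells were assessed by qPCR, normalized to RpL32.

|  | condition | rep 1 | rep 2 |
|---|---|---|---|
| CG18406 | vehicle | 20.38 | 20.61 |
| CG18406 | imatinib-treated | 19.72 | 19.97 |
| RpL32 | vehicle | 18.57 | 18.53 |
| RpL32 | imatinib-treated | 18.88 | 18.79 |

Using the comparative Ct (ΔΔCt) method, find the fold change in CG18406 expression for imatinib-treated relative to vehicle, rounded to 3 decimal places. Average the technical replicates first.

Mean Ct: CG18406 vehicle 20.495; CG18406 imatinib-treated 19.845; RpL32 vehicle 18.550; RpL32 imatinib-treated 18.835
ΔCt(vehicle) = 20.495 − 18.550 = 1.945
ΔCt(imatinib-treated) = 19.845 − 18.835 = 1.010
ΔΔCt = 1.010 − 1.945 = -0.935
Fold change = 2^(−(-0.935)) = 2^0.935 = 1.9119

1.912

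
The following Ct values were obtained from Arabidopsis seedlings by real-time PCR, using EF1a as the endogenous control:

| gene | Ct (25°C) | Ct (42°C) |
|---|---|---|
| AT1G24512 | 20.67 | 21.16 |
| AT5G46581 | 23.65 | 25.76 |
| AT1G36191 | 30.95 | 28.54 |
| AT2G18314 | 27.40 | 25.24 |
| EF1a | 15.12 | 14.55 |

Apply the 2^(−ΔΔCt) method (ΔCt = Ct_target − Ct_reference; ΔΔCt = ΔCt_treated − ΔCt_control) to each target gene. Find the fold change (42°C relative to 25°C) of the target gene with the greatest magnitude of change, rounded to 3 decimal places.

0.156

AT1G24512: ΔΔCt = (21.16−14.55) − (20.67−15.12) = 6.61 − 5.55 = 1.06; fold change = 2^-1.06 = 0.480
AT5G46581: ΔΔCt = (25.76−14.55) − (23.65−15.12) = 11.21 − 8.53 = 2.68; fold change = 2^-2.68 = 0.156
AT1G36191: ΔΔCt = (28.54−14.55) − (30.95−15.12) = 13.99 − 15.83 = -1.84; fold change = 2^1.84 = 3.580
AT2G18314: ΔΔCt = (25.24−14.55) − (27.40−15.12) = 10.69 − 12.28 = -1.59; fold change = 2^1.59 = 3.010
AT5G46581 has the largest |ΔΔCt| = 2.68.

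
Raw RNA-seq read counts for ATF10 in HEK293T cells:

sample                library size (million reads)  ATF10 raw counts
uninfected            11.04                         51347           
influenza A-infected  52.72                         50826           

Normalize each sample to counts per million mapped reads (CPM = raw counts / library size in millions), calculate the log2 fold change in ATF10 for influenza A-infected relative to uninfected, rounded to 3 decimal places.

CPM(uninfected) = 51347 / 11.04 = 4650.9964
CPM(influenza A-infected) = 50826 / 52.72 = 964.0744
Fold change = 964.0744 / 4650.9964 = 0.20728
log2(0.20728) = -2.2703

-2.270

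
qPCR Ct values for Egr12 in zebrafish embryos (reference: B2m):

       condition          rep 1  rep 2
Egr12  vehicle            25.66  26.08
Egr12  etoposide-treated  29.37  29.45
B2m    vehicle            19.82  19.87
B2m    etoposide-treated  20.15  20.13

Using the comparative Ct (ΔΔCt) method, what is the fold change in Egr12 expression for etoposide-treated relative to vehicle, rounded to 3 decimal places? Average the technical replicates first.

Mean Ct: Egr12 vehicle 25.870; Egr12 etoposide-treated 29.410; B2m vehicle 19.845; B2m etoposide-treated 20.140
ΔCt(vehicle) = 25.870 − 19.845 = 6.025
ΔCt(etoposide-treated) = 29.410 − 20.140 = 9.270
ΔΔCt = 9.270 − 6.025 = 3.245
Fold change = 2^(−3.245) = 0.1055

0.105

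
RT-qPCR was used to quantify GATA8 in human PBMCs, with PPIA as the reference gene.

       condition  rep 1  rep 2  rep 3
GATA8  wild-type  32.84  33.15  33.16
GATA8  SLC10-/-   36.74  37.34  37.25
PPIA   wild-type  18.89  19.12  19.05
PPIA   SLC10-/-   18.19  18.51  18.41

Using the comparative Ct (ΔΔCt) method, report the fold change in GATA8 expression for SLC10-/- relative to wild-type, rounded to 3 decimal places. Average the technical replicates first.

0.038

Mean Ct: GATA8 wild-type 33.050; GATA8 SLC10-/- 37.110; PPIA wild-type 19.020; PPIA SLC10-/- 18.370
ΔCt(wild-type) = 33.050 − 19.020 = 14.030
ΔCt(SLC10-/-) = 37.110 − 18.370 = 18.740
ΔΔCt = 18.740 − 14.030 = 4.710
Fold change = 2^(−4.710) = 0.0382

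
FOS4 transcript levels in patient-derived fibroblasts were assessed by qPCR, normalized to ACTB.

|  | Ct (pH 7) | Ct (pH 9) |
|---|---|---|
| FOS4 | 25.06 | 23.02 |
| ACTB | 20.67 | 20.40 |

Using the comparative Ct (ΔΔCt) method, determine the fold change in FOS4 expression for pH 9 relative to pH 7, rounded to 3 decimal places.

3.411

ΔCt(pH 7) = 25.060 − 20.670 = 4.390
ΔCt(pH 9) = 23.020 − 20.400 = 2.620
ΔΔCt = 2.620 − 4.390 = -1.770
Fold change = 2^(−(-1.770)) = 2^1.770 = 3.4105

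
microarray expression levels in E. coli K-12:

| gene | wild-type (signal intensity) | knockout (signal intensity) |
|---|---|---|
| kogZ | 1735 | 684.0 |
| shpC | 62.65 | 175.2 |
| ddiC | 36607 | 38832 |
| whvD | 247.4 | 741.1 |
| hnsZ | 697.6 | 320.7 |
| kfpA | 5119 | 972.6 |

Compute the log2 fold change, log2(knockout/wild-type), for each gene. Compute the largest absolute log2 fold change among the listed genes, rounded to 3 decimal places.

log2(684.0/1735) = -1.343  (kogZ)
log2(175.2/62.65) = 1.484  (shpC)
log2(38832/36607) = 0.085  (ddiC)
log2(741.1/247.4) = 1.583  (whvD)
log2(320.7/697.6) = -1.121  (hnsZ)
log2(972.6/5119) = -2.396  (kfpA)
The largest magnitude belongs to kfpA.

2.396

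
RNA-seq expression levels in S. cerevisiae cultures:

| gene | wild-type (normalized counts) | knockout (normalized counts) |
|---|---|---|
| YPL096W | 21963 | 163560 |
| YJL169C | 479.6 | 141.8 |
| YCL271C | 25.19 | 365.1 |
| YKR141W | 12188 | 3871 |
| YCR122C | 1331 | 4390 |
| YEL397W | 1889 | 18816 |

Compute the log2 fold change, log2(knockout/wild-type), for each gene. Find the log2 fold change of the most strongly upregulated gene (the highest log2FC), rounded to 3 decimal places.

3.857

log2(163560/21963) = 2.897  (YPL096W)
log2(141.8/479.6) = -1.758  (YJL169C)
log2(365.1/25.19) = 3.857  (YCL271C)
log2(3871/12188) = -1.655  (YKR141W)
log2(4390/1331) = 1.722  (YCR122C)
log2(18816/1889) = 3.316  (YEL397W)
YCL271C is most strongly upregulated.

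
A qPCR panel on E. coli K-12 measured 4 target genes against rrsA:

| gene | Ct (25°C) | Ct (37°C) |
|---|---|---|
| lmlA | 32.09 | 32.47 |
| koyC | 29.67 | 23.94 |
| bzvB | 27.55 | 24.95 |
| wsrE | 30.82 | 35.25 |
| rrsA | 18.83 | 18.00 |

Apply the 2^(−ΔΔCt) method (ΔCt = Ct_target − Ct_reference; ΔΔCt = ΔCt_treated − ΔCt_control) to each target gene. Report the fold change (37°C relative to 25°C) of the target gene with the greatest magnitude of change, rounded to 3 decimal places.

lmlA: ΔΔCt = (32.47−18.00) − (32.09−18.83) = 14.47 − 13.26 = 1.21; fold change = 2^-1.21 = 0.432
koyC: ΔΔCt = (23.94−18.00) − (29.67−18.83) = 5.94 − 10.84 = -4.90; fold change = 2^4.90 = 29.857
bzvB: ΔΔCt = (24.95−18.00) − (27.55−18.83) = 6.95 − 8.72 = -1.77; fold change = 2^1.77 = 3.411
wsrE: ΔΔCt = (35.25−18.00) − (30.82−18.83) = 17.25 − 11.99 = 5.26; fold change = 2^-5.26 = 0.026
wsrE has the largest |ΔΔCt| = 5.26.

0.026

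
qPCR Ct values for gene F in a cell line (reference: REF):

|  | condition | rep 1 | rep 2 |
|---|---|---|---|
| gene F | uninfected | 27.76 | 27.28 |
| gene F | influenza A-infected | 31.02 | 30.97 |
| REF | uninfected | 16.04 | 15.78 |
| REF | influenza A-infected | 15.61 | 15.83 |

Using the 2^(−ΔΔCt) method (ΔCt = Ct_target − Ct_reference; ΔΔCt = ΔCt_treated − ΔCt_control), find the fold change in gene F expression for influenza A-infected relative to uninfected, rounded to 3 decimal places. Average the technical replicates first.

0.079

Mean Ct: gene F uninfected 27.520; gene F influenza A-infected 30.995; REF uninfected 15.910; REF influenza A-infected 15.720
ΔCt(uninfected) = 27.520 − 15.910 = 11.610
ΔCt(influenza A-infected) = 30.995 − 15.720 = 15.275
ΔΔCt = 15.275 − 11.610 = 3.665
Fold change = 2^(−3.665) = 0.0788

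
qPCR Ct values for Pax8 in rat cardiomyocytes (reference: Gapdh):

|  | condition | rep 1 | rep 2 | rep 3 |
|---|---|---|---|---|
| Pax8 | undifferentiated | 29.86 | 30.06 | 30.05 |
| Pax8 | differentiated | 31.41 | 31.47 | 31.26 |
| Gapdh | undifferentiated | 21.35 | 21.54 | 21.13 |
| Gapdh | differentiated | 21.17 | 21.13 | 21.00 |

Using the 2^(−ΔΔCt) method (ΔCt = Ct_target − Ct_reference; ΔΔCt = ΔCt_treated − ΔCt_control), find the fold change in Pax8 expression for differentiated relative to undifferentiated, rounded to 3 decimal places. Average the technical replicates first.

Mean Ct: Pax8 undifferentiated 29.990; Pax8 differentiated 31.380; Gapdh undifferentiated 21.340; Gapdh differentiated 21.100
ΔCt(undifferentiated) = 29.990 − 21.340 = 8.650
ΔCt(differentiated) = 31.380 − 21.100 = 10.280
ΔΔCt = 10.280 − 8.650 = 1.630
Fold change = 2^(−1.630) = 0.3231

0.323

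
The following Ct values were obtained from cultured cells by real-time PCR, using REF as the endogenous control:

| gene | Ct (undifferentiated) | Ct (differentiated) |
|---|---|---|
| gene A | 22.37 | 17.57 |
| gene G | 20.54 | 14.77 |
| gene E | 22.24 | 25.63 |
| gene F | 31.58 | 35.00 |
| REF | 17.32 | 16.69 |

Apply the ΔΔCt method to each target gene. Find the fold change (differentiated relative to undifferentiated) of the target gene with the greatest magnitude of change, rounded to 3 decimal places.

gene A: ΔΔCt = (17.57−16.69) − (22.37−17.32) = 0.88 − 5.05 = -4.17; fold change = 2^4.17 = 18.001
gene G: ΔΔCt = (14.77−16.69) − (20.54−17.32) = -1.92 − 3.22 = -5.14; fold change = 2^5.14 = 35.261
gene E: ΔΔCt = (25.63−16.69) − (22.24−17.32) = 8.94 − 4.92 = 4.02; fold change = 2^-4.02 = 0.062
gene F: ΔΔCt = (35.00−16.69) − (31.58−17.32) = 18.31 − 14.26 = 4.05; fold change = 2^-4.05 = 0.060
gene G has the largest |ΔΔCt| = 5.14.

35.261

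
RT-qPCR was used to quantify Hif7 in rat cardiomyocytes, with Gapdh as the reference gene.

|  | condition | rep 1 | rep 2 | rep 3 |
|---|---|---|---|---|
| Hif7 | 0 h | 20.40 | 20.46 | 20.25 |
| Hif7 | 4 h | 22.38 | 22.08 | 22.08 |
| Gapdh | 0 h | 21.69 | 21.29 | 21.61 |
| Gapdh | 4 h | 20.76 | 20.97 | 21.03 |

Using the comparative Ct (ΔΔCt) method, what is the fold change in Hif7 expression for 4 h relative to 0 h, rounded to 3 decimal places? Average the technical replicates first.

0.187

Mean Ct: Hif7 0 h 20.370; Hif7 4 h 22.180; Gapdh 0 h 21.530; Gapdh 4 h 20.920
ΔCt(0 h) = 20.370 − 21.530 = -1.160
ΔCt(4 h) = 22.180 − 20.920 = 1.260
ΔΔCt = 1.260 − (-1.160) = 2.420
Fold change = 2^(−2.420) = 0.1869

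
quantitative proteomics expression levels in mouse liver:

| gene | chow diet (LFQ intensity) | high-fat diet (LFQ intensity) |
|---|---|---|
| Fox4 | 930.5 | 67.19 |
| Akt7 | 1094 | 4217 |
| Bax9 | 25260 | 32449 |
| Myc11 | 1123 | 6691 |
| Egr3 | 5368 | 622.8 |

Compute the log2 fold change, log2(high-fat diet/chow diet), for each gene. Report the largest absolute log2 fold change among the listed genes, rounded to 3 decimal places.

log2(67.19/930.5) = -3.792  (Fox4)
log2(4217/1094) = 1.947  (Akt7)
log2(32449/25260) = 0.361  (Bax9)
log2(6691/1123) = 2.575  (Myc11)
log2(622.8/5368) = -3.108  (Egr3)
The largest magnitude belongs to Fox4.

3.792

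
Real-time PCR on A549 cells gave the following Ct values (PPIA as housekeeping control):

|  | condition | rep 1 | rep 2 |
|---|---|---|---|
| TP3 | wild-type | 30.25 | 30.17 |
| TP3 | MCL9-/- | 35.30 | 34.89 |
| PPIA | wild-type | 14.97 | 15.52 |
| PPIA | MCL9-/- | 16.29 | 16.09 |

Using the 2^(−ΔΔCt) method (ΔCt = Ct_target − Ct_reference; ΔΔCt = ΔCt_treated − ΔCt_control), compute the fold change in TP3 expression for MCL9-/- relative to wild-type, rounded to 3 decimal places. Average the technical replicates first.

Mean Ct: TP3 wild-type 30.210; TP3 MCL9-/- 35.095; PPIA wild-type 15.245; PPIA MCL9-/- 16.190
ΔCt(wild-type) = 30.210 − 15.245 = 14.965
ΔCt(MCL9-/-) = 35.095 − 16.190 = 18.905
ΔΔCt = 18.905 − 14.965 = 3.940
Fold change = 2^(−3.940) = 0.0652

0.065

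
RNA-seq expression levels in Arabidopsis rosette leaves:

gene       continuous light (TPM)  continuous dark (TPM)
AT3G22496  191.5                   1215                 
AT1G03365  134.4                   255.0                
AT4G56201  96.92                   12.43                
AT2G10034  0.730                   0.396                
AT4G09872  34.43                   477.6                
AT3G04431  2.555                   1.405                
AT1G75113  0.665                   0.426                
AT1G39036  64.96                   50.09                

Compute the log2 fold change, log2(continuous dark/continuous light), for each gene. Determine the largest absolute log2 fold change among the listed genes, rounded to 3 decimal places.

log2(1215/191.5) = 2.666  (AT3G22496)
log2(255.0/134.4) = 0.924  (AT1G03365)
log2(12.43/96.92) = -2.963  (AT4G56201)
log2(0.396/0.730) = -0.882  (AT2G10034)
log2(477.6/34.43) = 3.794  (AT4G09872)
log2(1.405/2.555) = -0.863  (AT3G04431)
log2(0.426/0.665) = -0.643  (AT1G75113)
log2(50.09/64.96) = -0.375  (AT1G39036)
The largest magnitude belongs to AT4G09872.

3.794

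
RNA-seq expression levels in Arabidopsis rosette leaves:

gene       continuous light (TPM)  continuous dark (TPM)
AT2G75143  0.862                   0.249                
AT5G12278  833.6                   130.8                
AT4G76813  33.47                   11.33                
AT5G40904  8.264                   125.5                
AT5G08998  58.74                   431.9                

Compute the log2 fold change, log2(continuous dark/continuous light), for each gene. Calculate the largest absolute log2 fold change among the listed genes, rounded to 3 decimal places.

log2(0.249/0.862) = -1.792  (AT2G75143)
log2(130.8/833.6) = -2.672  (AT5G12278)
log2(11.33/33.47) = -1.563  (AT4G76813)
log2(125.5/8.264) = 3.925  (AT5G40904)
log2(431.9/58.74) = 2.878  (AT5G08998)
The largest magnitude belongs to AT5G40904.

3.925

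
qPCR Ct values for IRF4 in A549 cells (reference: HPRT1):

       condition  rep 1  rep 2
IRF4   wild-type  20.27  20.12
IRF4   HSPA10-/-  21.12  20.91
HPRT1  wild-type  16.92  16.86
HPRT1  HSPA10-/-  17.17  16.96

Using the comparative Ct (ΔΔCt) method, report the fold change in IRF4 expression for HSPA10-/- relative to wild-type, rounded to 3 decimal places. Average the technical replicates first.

Mean Ct: IRF4 wild-type 20.195; IRF4 HSPA10-/- 21.015; HPRT1 wild-type 16.890; HPRT1 HSPA10-/- 17.065
ΔCt(wild-type) = 20.195 − 16.890 = 3.305
ΔCt(HSPA10-/-) = 21.015 − 17.065 = 3.950
ΔΔCt = 3.950 − 3.305 = 0.645
Fold change = 2^(−0.645) = 0.6395

0.639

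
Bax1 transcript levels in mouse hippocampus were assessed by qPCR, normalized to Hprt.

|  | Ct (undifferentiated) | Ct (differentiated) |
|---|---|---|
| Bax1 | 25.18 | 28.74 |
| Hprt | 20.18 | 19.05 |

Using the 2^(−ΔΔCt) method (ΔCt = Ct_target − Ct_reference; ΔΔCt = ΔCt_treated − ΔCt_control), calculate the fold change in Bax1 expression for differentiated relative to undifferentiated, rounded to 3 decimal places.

0.039

ΔCt(undifferentiated) = 25.180 − 20.180 = 5.000
ΔCt(differentiated) = 28.740 − 19.050 = 9.690
ΔΔCt = 9.690 − 5.000 = 4.690
Fold change = 2^(−4.690) = 0.0387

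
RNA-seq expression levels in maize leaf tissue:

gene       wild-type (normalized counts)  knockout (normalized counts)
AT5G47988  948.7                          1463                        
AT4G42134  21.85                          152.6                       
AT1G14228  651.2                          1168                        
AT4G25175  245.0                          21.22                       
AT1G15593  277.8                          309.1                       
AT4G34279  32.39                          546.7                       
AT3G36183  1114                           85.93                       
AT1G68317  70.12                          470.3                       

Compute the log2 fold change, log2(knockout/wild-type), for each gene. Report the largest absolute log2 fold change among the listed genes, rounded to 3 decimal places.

log2(1463/948.7) = 0.625  (AT5G47988)
log2(152.6/21.85) = 2.804  (AT4G42134)
log2(1168/651.2) = 0.843  (AT1G14228)
log2(21.22/245.0) = -3.529  (AT4G25175)
log2(309.1/277.8) = 0.154  (AT1G15593)
log2(546.7/32.39) = 4.077  (AT4G34279)
log2(85.93/1114) = -3.696  (AT3G36183)
log2(470.3/70.12) = 2.746  (AT1G68317)
The largest magnitude belongs to AT4G34279.

4.077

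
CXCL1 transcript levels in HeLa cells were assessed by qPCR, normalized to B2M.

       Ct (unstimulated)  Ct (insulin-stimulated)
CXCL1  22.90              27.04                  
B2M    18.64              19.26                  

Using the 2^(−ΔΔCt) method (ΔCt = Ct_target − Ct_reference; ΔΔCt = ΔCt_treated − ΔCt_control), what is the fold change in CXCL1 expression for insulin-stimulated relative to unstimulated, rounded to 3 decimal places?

ΔCt(unstimulated) = 22.900 − 18.640 = 4.260
ΔCt(insulin-stimulated) = 27.040 − 19.260 = 7.780
ΔΔCt = 7.780 − 4.260 = 3.520
Fold change = 2^(−3.520) = 0.0872

0.087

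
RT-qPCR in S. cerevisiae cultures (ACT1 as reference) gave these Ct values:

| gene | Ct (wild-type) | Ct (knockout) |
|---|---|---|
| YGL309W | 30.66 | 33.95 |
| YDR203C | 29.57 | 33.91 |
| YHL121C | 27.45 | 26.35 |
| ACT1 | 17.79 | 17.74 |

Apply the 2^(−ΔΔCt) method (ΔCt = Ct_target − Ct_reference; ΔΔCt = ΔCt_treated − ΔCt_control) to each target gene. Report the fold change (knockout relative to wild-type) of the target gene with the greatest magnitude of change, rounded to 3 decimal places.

YGL309W: ΔΔCt = (33.95−17.74) − (30.66−17.79) = 16.21 − 12.87 = 3.34; fold change = 2^-3.34 = 0.099
YDR203C: ΔΔCt = (33.91−17.74) − (29.57−17.79) = 16.17 − 11.78 = 4.39; fold change = 2^-4.39 = 0.048
YHL121C: ΔΔCt = (26.35−17.74) − (27.45−17.79) = 8.61 − 9.66 = -1.05; fold change = 2^1.05 = 2.071
YDR203C has the largest |ΔΔCt| = 4.39.

0.048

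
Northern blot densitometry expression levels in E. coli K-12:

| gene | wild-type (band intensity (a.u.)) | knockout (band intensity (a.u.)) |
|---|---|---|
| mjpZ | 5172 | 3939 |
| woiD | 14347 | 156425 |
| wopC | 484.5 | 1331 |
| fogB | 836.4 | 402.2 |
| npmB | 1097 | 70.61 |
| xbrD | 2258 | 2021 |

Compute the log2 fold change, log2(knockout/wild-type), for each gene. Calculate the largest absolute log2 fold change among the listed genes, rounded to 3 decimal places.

log2(3939/5172) = -0.393  (mjpZ)
log2(156425/14347) = 3.447  (woiD)
log2(1331/484.5) = 1.458  (wopC)
log2(402.2/836.4) = -1.056  (fogB)
log2(70.61/1097) = -3.958  (npmB)
log2(2021/2258) = -0.160  (xbrD)
The largest magnitude belongs to npmB.

3.958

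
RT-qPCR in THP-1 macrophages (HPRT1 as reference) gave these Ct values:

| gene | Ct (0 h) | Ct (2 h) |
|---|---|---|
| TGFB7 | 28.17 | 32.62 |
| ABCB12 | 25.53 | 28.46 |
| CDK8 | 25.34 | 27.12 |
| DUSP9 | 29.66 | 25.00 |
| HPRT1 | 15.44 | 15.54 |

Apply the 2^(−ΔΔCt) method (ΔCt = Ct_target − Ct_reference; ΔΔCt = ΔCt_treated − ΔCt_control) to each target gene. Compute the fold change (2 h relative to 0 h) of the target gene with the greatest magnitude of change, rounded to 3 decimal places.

27.096

TGFB7: ΔΔCt = (32.62−15.54) − (28.17−15.44) = 17.08 − 12.73 = 4.35; fold change = 2^-4.35 = 0.049
ABCB12: ΔΔCt = (28.46−15.54) − (25.53−15.44) = 12.92 − 10.09 = 2.83; fold change = 2^-2.83 = 0.141
CDK8: ΔΔCt = (27.12−15.54) − (25.34−15.44) = 11.58 − 9.90 = 1.68; fold change = 2^-1.68 = 0.312
DUSP9: ΔΔCt = (25.00−15.54) − (29.66−15.44) = 9.46 − 14.22 = -4.76; fold change = 2^4.76 = 27.096
DUSP9 has the largest |ΔΔCt| = 4.76.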